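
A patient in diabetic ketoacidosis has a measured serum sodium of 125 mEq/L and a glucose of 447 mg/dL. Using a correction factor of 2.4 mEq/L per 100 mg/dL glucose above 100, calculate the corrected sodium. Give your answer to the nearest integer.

133 mEq/L

Corrected Na = measured Na + 2.4 · (glucose − 100)/100
= 125 + 2.4 · (447 − 100)/100
= 125 + 8.3
= 133.3 mEq/L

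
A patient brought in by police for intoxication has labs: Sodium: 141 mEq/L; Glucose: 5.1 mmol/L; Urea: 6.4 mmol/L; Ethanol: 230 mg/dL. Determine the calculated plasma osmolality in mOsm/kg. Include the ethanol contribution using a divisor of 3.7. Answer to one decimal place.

355.7 mOsm/kg

Calculated osmolality = 2·Na + glucose + urea + ethanol/3.7
= 2·141 + 5.1 + 6.4 + 230/3.7
= 282 + 5.10 + 6.40 + 62.16
= 355.66 mOsm/kg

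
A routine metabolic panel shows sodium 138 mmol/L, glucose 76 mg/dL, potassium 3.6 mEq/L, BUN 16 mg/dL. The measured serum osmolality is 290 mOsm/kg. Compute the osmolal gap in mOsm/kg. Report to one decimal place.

4.1 mOsm/kg

Calculated osmolality = 2·Na + glucose/18 + BUN/2.8
= 2·138 + 76/18 + 16/2.8
= 276 + 4.22 + 5.71
= 285.93 mOsm/kg ≈ 285.9 mOsm/kg
Osmolar gap = measured − calculated = 290 − 285.9 = 4.1 mOsm/kg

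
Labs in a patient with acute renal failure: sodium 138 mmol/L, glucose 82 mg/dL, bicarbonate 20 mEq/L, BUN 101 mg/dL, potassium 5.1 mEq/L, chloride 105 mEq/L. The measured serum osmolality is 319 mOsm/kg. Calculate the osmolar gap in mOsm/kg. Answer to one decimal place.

Calculated osmolality = 2·Na + glucose/18 + BUN/2.8
= 2·138 + 82/18 + 101/2.8
= 276 + 4.56 + 36.07
= 316.63 mOsm/kg ≈ 316.6 mOsm/kg
Osmolar gap = measured − calculated = 319 − 316.6 = 2.4 mOsm/kg

2.4 mOsm/kg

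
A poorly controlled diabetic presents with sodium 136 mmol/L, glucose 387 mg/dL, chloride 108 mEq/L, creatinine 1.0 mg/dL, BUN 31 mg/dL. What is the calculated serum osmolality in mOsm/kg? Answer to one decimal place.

304.6 mOsm/kg

Calculated osmolality = 2·Na + glucose/18 + BUN/2.8
= 2·136 + 387/18 + 31/2.8
= 272 + 21.50 + 11.07
= 304.57 mOsm/kg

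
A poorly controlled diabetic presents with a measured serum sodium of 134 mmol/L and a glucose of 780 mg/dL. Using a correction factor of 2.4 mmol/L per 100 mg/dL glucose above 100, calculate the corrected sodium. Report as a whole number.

Corrected Na = measured Na + 2.4 · (glucose − 100)/100
= 134 + 2.4 · (780 − 100)/100
= 134 + 16.3
= 150.3 mmol/L

150 mmol/L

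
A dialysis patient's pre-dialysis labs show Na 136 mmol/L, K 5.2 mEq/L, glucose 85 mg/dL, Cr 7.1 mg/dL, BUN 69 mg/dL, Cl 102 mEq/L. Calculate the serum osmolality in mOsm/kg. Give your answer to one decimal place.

301.4 mOsm/kg

Calculated osmolality = 2·Na + glucose/18 + BUN/2.8
= 2·136 + 85/18 + 69/2.8
= 272 + 4.72 + 24.64
= 301.36 mOsm/kg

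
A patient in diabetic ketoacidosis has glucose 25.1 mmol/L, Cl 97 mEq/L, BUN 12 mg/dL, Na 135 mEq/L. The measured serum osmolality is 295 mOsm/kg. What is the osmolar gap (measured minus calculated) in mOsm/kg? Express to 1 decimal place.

-4.4 mOsm/kg

Calculated osmolality = 2·Na + glucose + BUN/2.8
= 2·135 + 25.1 + 12/2.8
= 270 + 25.10 + 4.29
= 299.39 mOsm/kg ≈ 299.4 mOsm/kg
Osmolar gap = measured − calculated = 295 − 299.4 = -4.4 mOsm/kg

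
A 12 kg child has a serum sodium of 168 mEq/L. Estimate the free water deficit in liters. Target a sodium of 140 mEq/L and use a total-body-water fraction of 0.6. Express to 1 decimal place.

TBW = 0.6 · 12 = 7.2 L
Free water deficit = TBW · (Na/140 − 1)
= 7.2 · (168/140 − 1)
= 7.2 · 0.2
= 1.44 L

1.4 L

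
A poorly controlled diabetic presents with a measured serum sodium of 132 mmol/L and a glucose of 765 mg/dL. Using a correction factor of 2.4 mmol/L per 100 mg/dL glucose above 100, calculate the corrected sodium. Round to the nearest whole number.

Corrected Na = measured Na + 2.4 · (glucose − 100)/100
= 132 + 2.4 · (765 − 100)/100
= 132 + 16
= 148 mmol/L

148 mmol/L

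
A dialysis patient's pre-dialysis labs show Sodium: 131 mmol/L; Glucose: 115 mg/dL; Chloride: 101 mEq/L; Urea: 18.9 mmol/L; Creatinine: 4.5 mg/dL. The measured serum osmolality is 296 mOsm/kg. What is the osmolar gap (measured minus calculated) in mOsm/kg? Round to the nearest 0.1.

Calculated osmolality = 2·Na + glucose/18 + urea
= 2·131 + 115/18 + 18.9
= 262 + 6.39 + 18.90
= 287.29 mOsm/kg ≈ 287.3 mOsm/kg
Osmolar gap = measured − calculated = 296 − 287.3 = 8.7 mOsm/kg

8.7 mOsm/kg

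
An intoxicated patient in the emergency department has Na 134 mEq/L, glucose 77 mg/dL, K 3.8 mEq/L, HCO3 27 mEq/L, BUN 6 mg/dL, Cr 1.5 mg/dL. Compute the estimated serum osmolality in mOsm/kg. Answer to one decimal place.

274.4 mOsm/kg

Calculated osmolality = 2·Na + glucose/18 + BUN/2.8
= 2·134 + 77/18 + 6/2.8
= 268 + 4.28 + 2.14
= 274.42 mOsm/kg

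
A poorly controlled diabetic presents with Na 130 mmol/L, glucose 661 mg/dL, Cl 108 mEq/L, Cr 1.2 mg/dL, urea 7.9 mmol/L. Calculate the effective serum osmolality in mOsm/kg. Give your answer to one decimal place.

296.7 mOsm/kg

Effective osmolality excludes urea (freely permeant across cell membranes):
2·Na + glucose/18
= 2·130 + 661/18
= 260 + 36.72
= 296.72 mOsm/kg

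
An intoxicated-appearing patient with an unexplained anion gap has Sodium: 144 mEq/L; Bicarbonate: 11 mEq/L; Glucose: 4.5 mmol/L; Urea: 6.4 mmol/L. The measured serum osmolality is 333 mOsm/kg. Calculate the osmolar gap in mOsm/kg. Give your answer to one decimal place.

34.1 mOsm/kg

Calculated osmolality = 2·Na + glucose + urea
= 2·144 + 4.5 + 6.4
= 288 + 4.50 + 6.40
= 298.9 mOsm/kg ≈ 298.9 mOsm/kg
Osmolar gap = measured − calculated = 333 − 298.9 = 34.1 mOsm/kg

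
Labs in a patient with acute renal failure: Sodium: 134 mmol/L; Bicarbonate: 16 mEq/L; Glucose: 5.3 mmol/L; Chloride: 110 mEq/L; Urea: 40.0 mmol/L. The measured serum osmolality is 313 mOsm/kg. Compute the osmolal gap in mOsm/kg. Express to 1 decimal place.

-0.3 mOsm/kg

Calculated osmolality = 2·Na + glucose + urea
= 2·134 + 5.3 + 40
= 268 + 5.30 + 40
= 313.3 mOsm/kg ≈ 313.3 mOsm/kg
Osmolar gap = measured − calculated = 313 − 313.3 = -0.3 mOsm/kg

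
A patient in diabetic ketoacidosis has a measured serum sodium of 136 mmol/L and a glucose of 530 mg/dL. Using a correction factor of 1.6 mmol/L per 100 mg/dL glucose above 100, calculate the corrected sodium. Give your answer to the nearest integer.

Corrected Na = measured Na + 1.6 · (glucose − 100)/100
= 136 + 1.6 · (530 − 100)/100
= 136 + 6.9
= 142.9 mmol/L

143 mmol/L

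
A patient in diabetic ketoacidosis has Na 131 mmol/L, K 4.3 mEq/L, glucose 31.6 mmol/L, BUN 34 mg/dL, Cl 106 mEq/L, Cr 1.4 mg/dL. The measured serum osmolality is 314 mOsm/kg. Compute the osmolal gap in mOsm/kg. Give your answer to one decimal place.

Calculated osmolality = 2·Na + glucose + BUN/2.8
= 2·131 + 31.6 + 34/2.8
= 262 + 31.60 + 12.14
= 305.74 mOsm/kg ≈ 305.7 mOsm/kg
Osmolar gap = measured − calculated = 314 − 305.7 = 8.3 mOsm/kg

8.3 mOsm/kg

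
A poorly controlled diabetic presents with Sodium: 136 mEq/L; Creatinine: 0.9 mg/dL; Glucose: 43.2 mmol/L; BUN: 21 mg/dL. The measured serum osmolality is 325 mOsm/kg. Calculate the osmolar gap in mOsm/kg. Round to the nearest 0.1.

2.3 mOsm/kg

Calculated osmolality = 2·Na + glucose + BUN/2.8
= 2·136 + 43.2 + 21/2.8
= 272 + 43.20 + 7.50
= 322.7 mOsm/kg ≈ 322.7 mOsm/kg
Osmolar gap = measured − calculated = 325 − 322.7 = 2.3 mOsm/kg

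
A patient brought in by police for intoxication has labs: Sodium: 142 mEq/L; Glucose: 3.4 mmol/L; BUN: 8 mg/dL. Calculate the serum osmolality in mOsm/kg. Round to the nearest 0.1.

Calculated osmolality = 2·Na + glucose + BUN/2.8
= 2·142 + 3.4 + 8/2.8
= 284 + 3.40 + 2.86
= 290.26 mOsm/kg

290.3 mOsm/kg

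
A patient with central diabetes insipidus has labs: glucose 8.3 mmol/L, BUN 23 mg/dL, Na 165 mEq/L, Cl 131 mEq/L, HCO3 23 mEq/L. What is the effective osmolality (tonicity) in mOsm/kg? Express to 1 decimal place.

Effective osmolality excludes urea (freely permeant across cell membranes):
2·Na + glucose
= 2·165 + 8.3
= 330 + 8.3
= 338.3 mOsm/kg

338.3 mOsm/kg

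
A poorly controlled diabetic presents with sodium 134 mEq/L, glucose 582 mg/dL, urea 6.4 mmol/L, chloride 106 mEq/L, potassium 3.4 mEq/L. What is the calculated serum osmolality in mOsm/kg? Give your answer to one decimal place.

306.7 mOsm/kg

Calculated osmolality = 2·Na + glucose/18 + urea
= 2·134 + 582/18 + 6.4
= 268 + 32.33 + 6.40
= 306.73 mOsm/kg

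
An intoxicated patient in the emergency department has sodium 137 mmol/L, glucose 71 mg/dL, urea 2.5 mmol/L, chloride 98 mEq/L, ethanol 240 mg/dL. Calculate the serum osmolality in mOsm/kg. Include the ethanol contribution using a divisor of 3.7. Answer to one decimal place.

Calculated osmolality = 2·Na + glucose/18 + urea + ethanol/3.7
= 2·137 + 71/18 + 2.5 + 240/3.7
= 274 + 3.94 + 2.50 + 64.86
= 345.3 mOsm/kg

345.3 mOsm/kg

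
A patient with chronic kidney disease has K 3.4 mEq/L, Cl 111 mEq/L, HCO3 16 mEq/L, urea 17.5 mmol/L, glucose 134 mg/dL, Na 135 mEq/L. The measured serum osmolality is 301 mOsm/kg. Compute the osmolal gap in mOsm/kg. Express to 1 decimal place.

6.1 mOsm/kg

Calculated osmolality = 2·Na + glucose/18 + urea
= 2·135 + 134/18 + 17.5
= 270 + 7.44 + 17.50
= 294.94 mOsm/kg ≈ 294.9 mOsm/kg
Osmolar gap = measured − calculated = 301 − 294.9 = 6.1 mOsm/kg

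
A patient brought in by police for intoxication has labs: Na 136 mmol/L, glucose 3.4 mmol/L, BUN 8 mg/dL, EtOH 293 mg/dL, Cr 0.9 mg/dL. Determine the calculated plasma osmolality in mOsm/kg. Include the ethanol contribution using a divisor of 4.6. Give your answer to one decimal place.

342.0 mOsm/kg

Calculated osmolality = 2·Na + glucose + BUN/2.8 + ethanol/4.6
= 2·136 + 3.4 + 8/2.8 + 293/4.6
= 272 + 3.40 + 2.86 + 63.70
= 341.96 mOsm/kg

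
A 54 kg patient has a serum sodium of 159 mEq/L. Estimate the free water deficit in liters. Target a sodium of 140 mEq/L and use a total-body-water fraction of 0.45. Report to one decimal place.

TBW = 0.45 · 54 = 24.3 L
Free water deficit = TBW · (Na/140 − 1)
= 24.3 · (159/140 − 1)
= 24.3 · 0.1357
= 3.3 L

3.3 L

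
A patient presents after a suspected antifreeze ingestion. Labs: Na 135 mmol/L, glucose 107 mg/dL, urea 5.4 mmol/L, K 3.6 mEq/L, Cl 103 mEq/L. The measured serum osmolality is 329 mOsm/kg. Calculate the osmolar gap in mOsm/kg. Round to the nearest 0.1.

Calculated osmolality = 2·Na + glucose/18 + urea
= 2·135 + 107/18 + 5.4
= 270 + 5.94 + 5.40
= 281.34 mOsm/kg ≈ 281.3 mOsm/kg
Osmolar gap = measured − calculated = 329 − 281.3 = 47.7 mOsm/kg

47.7 mOsm/kg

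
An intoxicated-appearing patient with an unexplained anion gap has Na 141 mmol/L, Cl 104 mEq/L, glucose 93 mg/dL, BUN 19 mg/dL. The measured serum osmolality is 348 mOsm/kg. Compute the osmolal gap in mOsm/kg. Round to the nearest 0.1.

Calculated osmolality = 2·Na + glucose/18 + BUN/2.8
= 2·141 + 93/18 + 19/2.8
= 282 + 5.17 + 6.79
= 293.96 mOsm/kg ≈ 294.0 mOsm/kg
Osmolar gap = measured − calculated = 348 − 294.0 = 54.0 mOsm/kg

54.0 mOsm/kg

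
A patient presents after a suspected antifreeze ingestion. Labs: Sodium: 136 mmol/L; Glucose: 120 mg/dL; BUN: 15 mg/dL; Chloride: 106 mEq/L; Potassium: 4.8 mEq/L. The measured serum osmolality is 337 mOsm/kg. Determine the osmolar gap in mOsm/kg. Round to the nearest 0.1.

53.0 mOsm/kg

Calculated osmolality = 2·Na + glucose/18 + BUN/2.8
= 2·136 + 120/18 + 15/2.8
= 272 + 6.67 + 5.36
= 284.03 mOsm/kg ≈ 284.0 mOsm/kg
Osmolar gap = measured − calculated = 337 − 284.0 = 53.0 mOsm/kg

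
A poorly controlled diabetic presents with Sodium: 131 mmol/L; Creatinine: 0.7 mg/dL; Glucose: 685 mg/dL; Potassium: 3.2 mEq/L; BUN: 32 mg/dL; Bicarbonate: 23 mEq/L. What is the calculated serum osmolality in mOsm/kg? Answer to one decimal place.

311.5 mOsm/kg

Calculated osmolality = 2·Na + glucose/18 + BUN/2.8
= 2·131 + 685/18 + 32/2.8
= 262 + 38.06 + 11.43
= 311.49 mOsm/kg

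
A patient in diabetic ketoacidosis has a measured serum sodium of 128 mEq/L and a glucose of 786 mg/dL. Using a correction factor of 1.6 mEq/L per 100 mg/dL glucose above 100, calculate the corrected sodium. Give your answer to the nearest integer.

Corrected Na = measured Na + 1.6 · (glucose − 100)/100
= 128 + 1.6 · (786 − 100)/100
= 128 + 11
= 139 mEq/L

139 mEq/L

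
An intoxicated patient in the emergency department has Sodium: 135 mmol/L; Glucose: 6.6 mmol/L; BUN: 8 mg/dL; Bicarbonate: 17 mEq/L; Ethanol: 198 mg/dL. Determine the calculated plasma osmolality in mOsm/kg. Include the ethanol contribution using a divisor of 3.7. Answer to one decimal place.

Calculated osmolality = 2·Na + glucose + BUN/2.8 + ethanol/3.7
= 2·135 + 6.6 + 8/2.8 + 198/3.7
= 270 + 6.60 + 2.86 + 53.51
= 332.97 mOsm/kg

333.0 mOsm/kg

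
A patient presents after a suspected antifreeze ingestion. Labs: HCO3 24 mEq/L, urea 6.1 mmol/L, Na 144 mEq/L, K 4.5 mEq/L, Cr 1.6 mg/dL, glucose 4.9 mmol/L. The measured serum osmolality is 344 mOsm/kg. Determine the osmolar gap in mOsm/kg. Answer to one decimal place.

Calculated osmolality = 2·Na + glucose + urea
= 2·144 + 4.9 + 6.1
= 288 + 4.90 + 6.10
= 299 mOsm/kg ≈ 299.0 mOsm/kg
Osmolar gap = measured − calculated = 344 − 299.0 = 45.0 mOsm/kg

45.0 mOsm/kg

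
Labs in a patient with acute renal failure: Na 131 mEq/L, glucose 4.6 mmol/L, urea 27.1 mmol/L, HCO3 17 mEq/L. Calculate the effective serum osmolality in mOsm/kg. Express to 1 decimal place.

Effective osmolality excludes urea (freely permeant across cell membranes):
2·Na + glucose
= 2·131 + 4.6
= 262 + 4.6
= 266.6 mOsm/kg

266.6 mOsm/kg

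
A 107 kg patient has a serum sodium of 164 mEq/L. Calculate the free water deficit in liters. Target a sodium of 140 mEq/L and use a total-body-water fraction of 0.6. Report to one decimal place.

TBW = 0.6 · 107 = 64.2 L
Free water deficit = TBW · (Na/140 − 1)
= 64.2 · (164/140 − 1)
= 64.2 · 0.1714
= 11 L

11.0 L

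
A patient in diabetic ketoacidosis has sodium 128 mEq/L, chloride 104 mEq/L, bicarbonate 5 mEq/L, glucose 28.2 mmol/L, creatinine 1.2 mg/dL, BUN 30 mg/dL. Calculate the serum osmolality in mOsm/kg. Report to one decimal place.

294.9 mOsm/kg

Calculated osmolality = 2·Na + glucose + BUN/2.8
= 2·128 + 28.2 + 30/2.8
= 256 + 28.20 + 10.71
= 294.91 mOsm/kg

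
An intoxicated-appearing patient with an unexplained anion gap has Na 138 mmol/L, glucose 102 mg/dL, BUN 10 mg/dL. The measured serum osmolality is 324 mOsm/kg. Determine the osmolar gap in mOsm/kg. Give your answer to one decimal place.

Calculated osmolality = 2·Na + glucose/18 + BUN/2.8
= 2·138 + 102/18 + 10/2.8
= 276 + 5.67 + 3.57
= 285.24 mOsm/kg ≈ 285.2 mOsm/kg
Osmolar gap = measured − calculated = 324 − 285.2 = 38.8 mOsm/kg

38.8 mOsm/kg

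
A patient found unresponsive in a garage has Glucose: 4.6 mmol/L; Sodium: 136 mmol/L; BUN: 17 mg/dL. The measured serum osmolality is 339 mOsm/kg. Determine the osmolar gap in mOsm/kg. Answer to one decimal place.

Calculated osmolality = 2·Na + glucose + BUN/2.8
= 2·136 + 4.6 + 17/2.8
= 272 + 4.60 + 6.07
= 282.67 mOsm/kg ≈ 282.7 mOsm/kg
Osmolar gap = measured − calculated = 339 − 282.7 = 56.3 mOsm/kg

56.3 mOsm/kg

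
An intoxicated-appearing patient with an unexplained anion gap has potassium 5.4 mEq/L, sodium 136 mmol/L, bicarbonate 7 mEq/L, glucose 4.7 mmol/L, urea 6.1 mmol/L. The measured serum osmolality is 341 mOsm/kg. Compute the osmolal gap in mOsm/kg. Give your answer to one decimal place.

58.2 mOsm/kg

Calculated osmolality = 2·Na + glucose + urea
= 2·136 + 4.7 + 6.1
= 272 + 4.70 + 6.10
= 282.8 mOsm/kg ≈ 282.8 mOsm/kg
Osmolar gap = measured − calculated = 341 − 282.8 = 58.2 mOsm/kg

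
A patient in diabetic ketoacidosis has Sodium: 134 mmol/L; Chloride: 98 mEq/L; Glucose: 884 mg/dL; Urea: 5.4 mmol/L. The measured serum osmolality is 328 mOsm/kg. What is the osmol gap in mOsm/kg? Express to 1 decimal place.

5.5 mOsm/kg

Calculated osmolality = 2·Na + glucose/18 + urea
= 2·134 + 884/18 + 5.4
= 268 + 49.11 + 5.40
= 322.51 mOsm/kg ≈ 322.5 mOsm/kg
Osmolar gap = measured − calculated = 328 − 322.5 = 5.5 mOsm/kg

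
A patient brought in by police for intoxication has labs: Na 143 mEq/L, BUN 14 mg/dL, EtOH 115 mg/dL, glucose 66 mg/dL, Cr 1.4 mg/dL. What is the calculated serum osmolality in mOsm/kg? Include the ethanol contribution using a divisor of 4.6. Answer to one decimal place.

319.7 mOsm/kg

Calculated osmolality = 2·Na + glucose/18 + BUN/2.8 + ethanol/4.6
= 2·143 + 66/18 + 14/2.8 + 115/4.6
= 286 + 3.67 + 5 + 25
= 319.67 mOsm/kg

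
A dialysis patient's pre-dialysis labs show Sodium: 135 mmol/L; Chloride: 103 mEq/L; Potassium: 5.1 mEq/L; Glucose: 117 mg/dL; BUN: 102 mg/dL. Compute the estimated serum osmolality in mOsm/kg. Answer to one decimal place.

Calculated osmolality = 2·Na + glucose/18 + BUN/2.8
= 2·135 + 117/18 + 102/2.8
= 270 + 6.50 + 36.43
= 312.93 mOsm/kg

312.9 mOsm/kg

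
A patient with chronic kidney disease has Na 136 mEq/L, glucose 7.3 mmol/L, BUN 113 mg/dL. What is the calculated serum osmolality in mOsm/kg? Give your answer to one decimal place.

319.7 mOsm/kg

Calculated osmolality = 2·Na + glucose + BUN/2.8
= 2·136 + 7.3 + 113/2.8
= 272 + 7.30 + 40.36
= 319.66 mOsm/kg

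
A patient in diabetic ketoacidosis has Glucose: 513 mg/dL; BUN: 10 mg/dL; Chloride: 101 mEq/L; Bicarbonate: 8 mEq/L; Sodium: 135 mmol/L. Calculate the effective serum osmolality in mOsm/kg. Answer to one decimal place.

298.5 mOsm/kg

Effective osmolality excludes urea (freely permeant across cell membranes):
2·Na + glucose/18
= 2·135 + 513/18
= 270 + 28.5
= 298.5 mOsm/kg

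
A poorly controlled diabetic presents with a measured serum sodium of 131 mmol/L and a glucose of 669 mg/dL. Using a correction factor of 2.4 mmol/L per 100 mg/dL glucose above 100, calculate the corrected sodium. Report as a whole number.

145 mmol/L

Corrected Na = measured Na + 2.4 · (glucose − 100)/100
= 131 + 2.4 · (669 − 100)/100
= 131 + 13.7
= 144.7 mmol/L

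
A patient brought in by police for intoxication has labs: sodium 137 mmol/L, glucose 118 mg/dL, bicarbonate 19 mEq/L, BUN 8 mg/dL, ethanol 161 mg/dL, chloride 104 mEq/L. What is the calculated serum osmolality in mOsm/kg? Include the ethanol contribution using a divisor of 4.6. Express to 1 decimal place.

318.4 mOsm/kg

Calculated osmolality = 2·Na + glucose/18 + BUN/2.8 + ethanol/4.6
= 2·137 + 118/18 + 8/2.8 + 161/4.6
= 274 + 6.56 + 2.86 + 35
= 318.42 mOsm/kg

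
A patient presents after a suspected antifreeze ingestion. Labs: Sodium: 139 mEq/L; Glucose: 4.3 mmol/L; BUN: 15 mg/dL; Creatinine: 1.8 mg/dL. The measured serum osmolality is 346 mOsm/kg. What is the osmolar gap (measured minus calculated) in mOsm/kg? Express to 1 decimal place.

58.3 mOsm/kg

Calculated osmolality = 2·Na + glucose + BUN/2.8
= 2·139 + 4.3 + 15/2.8
= 278 + 4.30 + 5.36
= 287.66 mOsm/kg ≈ 287.7 mOsm/kg
Osmolar gap = measured − calculated = 346 − 287.7 = 58.3 mOsm/kg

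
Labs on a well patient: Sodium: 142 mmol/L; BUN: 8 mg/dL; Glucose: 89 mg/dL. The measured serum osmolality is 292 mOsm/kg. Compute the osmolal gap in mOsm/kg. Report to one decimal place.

Calculated osmolality = 2·Na + glucose/18 + BUN/2.8
= 2·142 + 89/18 + 8/2.8
= 284 + 4.94 + 2.86
= 291.8 mOsm/kg ≈ 291.8 mOsm/kg
Osmolar gap = measured − calculated = 292 − 291.8 = 0.2 mOsm/kg

0.2 mOsm/kg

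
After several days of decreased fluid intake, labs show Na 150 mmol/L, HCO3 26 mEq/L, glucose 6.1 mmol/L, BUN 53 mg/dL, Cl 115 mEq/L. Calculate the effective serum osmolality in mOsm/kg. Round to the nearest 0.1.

Effective osmolality excludes urea (freely permeant across cell membranes):
2·Na + glucose
= 2·150 + 6.1
= 300 + 6.1
= 306.1 mOsm/kg

306.1 mOsm/kg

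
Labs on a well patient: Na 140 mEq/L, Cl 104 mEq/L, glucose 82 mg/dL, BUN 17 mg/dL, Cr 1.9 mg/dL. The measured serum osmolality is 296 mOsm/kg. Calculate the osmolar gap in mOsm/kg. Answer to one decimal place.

Calculated osmolality = 2·Na + glucose/18 + BUN/2.8
= 2·140 + 82/18 + 17/2.8
= 280 + 4.56 + 6.07
= 290.63 mOsm/kg ≈ 290.6 mOsm/kg
Osmolar gap = measured − calculated = 296 − 290.6 = 5.4 mOsm/kg

5.4 mOsm/kg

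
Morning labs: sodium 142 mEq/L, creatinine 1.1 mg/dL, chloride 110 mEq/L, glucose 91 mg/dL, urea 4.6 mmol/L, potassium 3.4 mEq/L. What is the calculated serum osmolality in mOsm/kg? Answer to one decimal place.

Calculated osmolality = 2·Na + glucose/18 + urea
= 2·142 + 91/18 + 4.6
= 284 + 5.06 + 4.60
= 293.66 mOsm/kg

293.7 mOsm/kg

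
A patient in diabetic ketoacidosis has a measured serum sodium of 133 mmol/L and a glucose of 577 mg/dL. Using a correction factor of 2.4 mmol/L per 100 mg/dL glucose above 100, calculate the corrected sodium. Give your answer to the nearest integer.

144 mmol/L

Corrected Na = measured Na + 2.4 · (glucose − 100)/100
= 133 + 2.4 · (577 − 100)/100
= 133 + 11.4
= 144.4 mmol/L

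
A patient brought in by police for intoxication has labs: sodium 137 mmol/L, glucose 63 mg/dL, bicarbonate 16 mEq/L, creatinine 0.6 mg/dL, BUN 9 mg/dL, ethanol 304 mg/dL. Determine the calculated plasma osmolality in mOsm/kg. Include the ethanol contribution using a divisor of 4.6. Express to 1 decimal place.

346.8 mOsm/kg

Calculated osmolality = 2·Na + glucose/18 + BUN/2.8 + ethanol/4.6
= 2·137 + 63/18 + 9/2.8 + 304/4.6
= 274 + 3.50 + 3.21 + 66.09
= 346.8 mOsm/kg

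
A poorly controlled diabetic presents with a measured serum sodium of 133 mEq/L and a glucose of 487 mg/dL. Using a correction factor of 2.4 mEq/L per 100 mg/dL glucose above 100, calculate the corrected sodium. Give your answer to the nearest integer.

142 mEq/L

Corrected Na = measured Na + 2.4 · (glucose − 100)/100
= 133 + 2.4 · (487 − 100)/100
= 133 + 9.3
= 142.3 mEq/L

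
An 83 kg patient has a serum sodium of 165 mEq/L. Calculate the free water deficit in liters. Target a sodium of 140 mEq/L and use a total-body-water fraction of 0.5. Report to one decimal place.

TBW = 0.5 · 83 = 41.5 L
Free water deficit = TBW · (Na/140 − 1)
= 41.5 · (165/140 − 1)
= 41.5 · 0.1786
= 7.41 L

7.4 L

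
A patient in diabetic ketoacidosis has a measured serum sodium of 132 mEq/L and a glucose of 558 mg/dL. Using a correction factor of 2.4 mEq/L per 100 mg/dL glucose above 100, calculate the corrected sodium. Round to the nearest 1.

Corrected Na = measured Na + 2.4 · (glucose − 100)/100
= 132 + 2.4 · (558 − 100)/100
= 132 + 11
= 143 mEq/L

143 mEq/L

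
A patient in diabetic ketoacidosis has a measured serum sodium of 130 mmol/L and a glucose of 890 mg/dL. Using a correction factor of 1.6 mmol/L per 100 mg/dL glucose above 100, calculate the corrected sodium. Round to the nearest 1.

143 mmol/L

Corrected Na = measured Na + 1.6 · (glucose − 100)/100
= 130 + 1.6 · (890 − 100)/100
= 130 + 12.6
= 142.6 mmol/L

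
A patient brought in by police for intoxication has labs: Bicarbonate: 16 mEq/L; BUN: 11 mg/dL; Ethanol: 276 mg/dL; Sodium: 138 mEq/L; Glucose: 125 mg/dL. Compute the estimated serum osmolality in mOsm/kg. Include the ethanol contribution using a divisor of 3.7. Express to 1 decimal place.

361.5 mOsm/kg

Calculated osmolality = 2·Na + glucose/18 + BUN/2.8 + ethanol/3.7
= 2·138 + 125/18 + 11/2.8 + 276/3.7
= 276 + 6.94 + 3.93 + 74.59
= 361.46 mOsm/kg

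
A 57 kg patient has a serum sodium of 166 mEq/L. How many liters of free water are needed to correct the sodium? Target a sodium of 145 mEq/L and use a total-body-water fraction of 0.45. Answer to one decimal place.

TBW = 0.45 · 57 = 25.65 L
Free water deficit = TBW · (Na/145 − 1)
= 25.65 · (166/145 − 1)
= 25.65 · 0.1448
= 3.71 L

3.7 L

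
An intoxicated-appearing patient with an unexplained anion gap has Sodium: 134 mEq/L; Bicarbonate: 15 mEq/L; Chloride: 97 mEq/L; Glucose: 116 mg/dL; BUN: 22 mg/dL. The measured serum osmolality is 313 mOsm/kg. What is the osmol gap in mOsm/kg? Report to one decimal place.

Calculated osmolality = 2·Na + glucose/18 + BUN/2.8
= 2·134 + 116/18 + 22/2.8
= 268 + 6.44 + 7.86
= 282.3 mOsm/kg ≈ 282.3 mOsm/kg
Osmolar gap = measured − calculated = 313 − 282.3 = 30.7 mOsm/kg

30.7 mOsm/kg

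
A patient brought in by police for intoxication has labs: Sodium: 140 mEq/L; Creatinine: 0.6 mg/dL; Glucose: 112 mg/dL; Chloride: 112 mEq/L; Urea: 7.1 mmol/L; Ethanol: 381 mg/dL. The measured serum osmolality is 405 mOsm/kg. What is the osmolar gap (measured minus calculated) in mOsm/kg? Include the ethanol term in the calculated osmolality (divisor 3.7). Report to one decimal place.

Calculated osmolality = 2·Na + glucose/18 + urea + ethanol/3.7
= 2·140 + 112/18 + 7.1 + 381/3.7
= 280 + 6.22 + 7.10 + 102.97
= 396.29 mOsm/kg ≈ 396.3 mOsm/kg
Osmolar gap = measured − calculated = 405 − 396.3 = 8.7 mOsm/kg

8.7 mOsm/kg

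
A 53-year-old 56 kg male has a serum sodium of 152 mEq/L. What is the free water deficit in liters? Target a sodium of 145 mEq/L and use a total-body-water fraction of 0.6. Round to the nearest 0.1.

1.6 L

TBW = 0.6 · 56 = 33.6 L
Free water deficit = TBW · (Na/145 − 1)
= 33.6 · (152/145 − 1)
= 33.6 · 0.0483
= 1.62 L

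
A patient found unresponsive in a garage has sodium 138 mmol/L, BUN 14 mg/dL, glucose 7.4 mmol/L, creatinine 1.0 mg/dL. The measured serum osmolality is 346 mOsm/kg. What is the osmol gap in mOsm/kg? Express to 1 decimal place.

57.6 mOsm/kg

Calculated osmolality = 2·Na + glucose + BUN/2.8
= 2·138 + 7.4 + 14/2.8
= 276 + 7.40 + 5
= 288.4 mOsm/kg ≈ 288.4 mOsm/kg
Osmolar gap = measured − calculated = 346 − 288.4 = 57.6 mOsm/kg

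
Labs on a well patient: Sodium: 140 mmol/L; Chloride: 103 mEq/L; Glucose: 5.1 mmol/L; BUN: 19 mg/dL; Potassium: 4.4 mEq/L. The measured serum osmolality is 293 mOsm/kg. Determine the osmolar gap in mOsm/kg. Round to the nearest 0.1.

1.1 mOsm/kg

Calculated osmolality = 2·Na + glucose + BUN/2.8
= 2·140 + 5.1 + 19/2.8
= 280 + 5.10 + 6.79
= 291.89 mOsm/kg ≈ 291.9 mOsm/kg
Osmolar gap = measured − calculated = 293 − 291.9 = 1.1 mOsm/kg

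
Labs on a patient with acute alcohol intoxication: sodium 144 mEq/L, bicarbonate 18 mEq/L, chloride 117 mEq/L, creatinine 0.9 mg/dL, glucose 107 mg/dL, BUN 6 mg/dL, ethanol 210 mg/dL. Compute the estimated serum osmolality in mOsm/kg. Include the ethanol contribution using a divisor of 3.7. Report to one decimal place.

352.8 mOsm/kg

Calculated osmolality = 2·Na + glucose/18 + BUN/2.8 + ethanol/3.7
= 2·144 + 107/18 + 6/2.8 + 210/3.7
= 288 + 5.94 + 2.14 + 56.76
= 352.84 mOsm/kg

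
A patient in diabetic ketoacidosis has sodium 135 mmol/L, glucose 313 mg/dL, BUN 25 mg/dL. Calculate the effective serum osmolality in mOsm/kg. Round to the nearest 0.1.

287.4 mOsm/kg

Effective osmolality excludes urea (freely permeant across cell membranes):
2·Na + glucose/18
= 2·135 + 313/18
= 270 + 17.39
= 287.39 mOsm/kg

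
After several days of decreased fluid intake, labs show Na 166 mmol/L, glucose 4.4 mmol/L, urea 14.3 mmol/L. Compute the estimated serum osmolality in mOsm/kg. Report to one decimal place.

Calculated osmolality = 2·Na + glucose + urea
= 2·166 + 4.4 + 14.3
= 332 + 4.40 + 14.30
= 350.7 mOsm/kg

350.7 mOsm/kg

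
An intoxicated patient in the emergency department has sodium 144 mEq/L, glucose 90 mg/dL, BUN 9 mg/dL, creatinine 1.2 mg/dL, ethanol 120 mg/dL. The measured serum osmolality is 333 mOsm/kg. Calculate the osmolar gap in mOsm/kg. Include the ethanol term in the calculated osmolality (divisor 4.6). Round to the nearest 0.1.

Calculated osmolality = 2·Na + glucose/18 + BUN/2.8 + ethanol/4.6
= 2·144 + 90/18 + 9/2.8 + 120/4.6
= 288 + 5 + 3.21 + 26.09
= 322.3 mOsm/kg ≈ 322.3 mOsm/kg
Osmolar gap = measured − calculated = 333 − 322.3 = 10.7 mOsm/kg

10.7 mOsm/kg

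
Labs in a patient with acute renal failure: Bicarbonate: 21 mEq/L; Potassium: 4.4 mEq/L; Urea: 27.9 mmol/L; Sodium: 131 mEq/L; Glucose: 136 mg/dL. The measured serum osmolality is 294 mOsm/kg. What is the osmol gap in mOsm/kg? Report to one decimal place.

Calculated osmolality = 2·Na + glucose/18 + urea
= 2·131 + 136/18 + 27.9
= 262 + 7.56 + 27.90
= 297.46 mOsm/kg ≈ 297.5 mOsm/kg
Osmolar gap = measured − calculated = 294 − 297.5 = -3.5 mOsm/kg

-3.5 mOsm/kg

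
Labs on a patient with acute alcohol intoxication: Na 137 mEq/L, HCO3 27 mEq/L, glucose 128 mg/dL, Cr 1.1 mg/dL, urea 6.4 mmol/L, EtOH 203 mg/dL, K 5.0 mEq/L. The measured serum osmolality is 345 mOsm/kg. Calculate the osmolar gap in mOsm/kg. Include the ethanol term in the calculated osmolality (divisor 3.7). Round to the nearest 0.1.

Calculated osmolality = 2·Na + glucose/18 + urea + ethanol/3.7
= 2·137 + 128/18 + 6.4 + 203/3.7
= 274 + 7.11 + 6.40 + 54.86
= 342.37 mOsm/kg ≈ 342.4 mOsm/kg
Osmolar gap = measured − calculated = 345 − 342.4 = 2.6 mOsm/kg

2.6 mOsm/kg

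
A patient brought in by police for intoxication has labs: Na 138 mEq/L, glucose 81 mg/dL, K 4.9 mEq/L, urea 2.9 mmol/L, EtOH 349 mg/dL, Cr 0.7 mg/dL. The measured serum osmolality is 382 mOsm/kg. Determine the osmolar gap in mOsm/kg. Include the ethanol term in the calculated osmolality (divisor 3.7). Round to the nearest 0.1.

Calculated osmolality = 2·Na + glucose/18 + urea + ethanol/3.7
= 2·138 + 81/18 + 2.9 + 349/3.7
= 276 + 4.50 + 2.90 + 94.32
= 377.72 mOsm/kg ≈ 377.7 mOsm/kg
Osmolar gap = measured − calculated = 382 − 377.7 = 4.3 mOsm/kg

4.3 mOsm/kg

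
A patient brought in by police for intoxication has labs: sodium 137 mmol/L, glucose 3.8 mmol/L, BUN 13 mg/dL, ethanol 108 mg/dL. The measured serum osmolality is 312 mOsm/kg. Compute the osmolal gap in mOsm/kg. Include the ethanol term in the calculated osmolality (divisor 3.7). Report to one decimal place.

Calculated osmolality = 2·Na + glucose + BUN/2.8 + ethanol/3.7
= 2·137 + 3.8 + 13/2.8 + 108/3.7
= 274 + 3.80 + 4.64 + 29.19
= 311.63 mOsm/kg ≈ 311.6 mOsm/kg
Osmolar gap = measured − calculated = 312 − 311.6 = 0.4 mOsm/kg

0.4 mOsm/kg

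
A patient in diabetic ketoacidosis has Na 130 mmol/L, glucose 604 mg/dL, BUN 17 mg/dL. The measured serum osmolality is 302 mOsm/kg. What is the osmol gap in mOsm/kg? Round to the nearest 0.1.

Calculated osmolality = 2·Na + glucose/18 + BUN/2.8
= 2·130 + 604/18 + 17/2.8
= 260 + 33.56 + 6.07
= 299.63 mOsm/kg ≈ 299.6 mOsm/kg
Osmolar gap = measured − calculated = 302 − 299.6 = 2.4 mOsm/kg

2.4 mOsm/kg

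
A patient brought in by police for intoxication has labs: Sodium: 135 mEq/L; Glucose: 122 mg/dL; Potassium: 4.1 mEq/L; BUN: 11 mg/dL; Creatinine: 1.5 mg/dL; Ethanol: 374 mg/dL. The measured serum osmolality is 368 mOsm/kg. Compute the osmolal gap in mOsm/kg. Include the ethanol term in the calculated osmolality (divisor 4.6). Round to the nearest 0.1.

6.0 mOsm/kg

Calculated osmolality = 2·Na + glucose/18 + BUN/2.8 + ethanol/4.6
= 2·135 + 122/18 + 11/2.8 + 374/4.6
= 270 + 6.78 + 3.93 + 81.30
= 362.01 mOsm/kg ≈ 362.0 mOsm/kg
Osmolar gap = measured − calculated = 368 − 362.0 = 6.0 mOsm/kg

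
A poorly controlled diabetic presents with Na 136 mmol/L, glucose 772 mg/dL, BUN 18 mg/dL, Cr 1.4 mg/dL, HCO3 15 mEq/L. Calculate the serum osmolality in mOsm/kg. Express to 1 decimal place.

321.3 mOsm/kg

Calculated osmolality = 2·Na + glucose/18 + BUN/2.8
= 2·136 + 772/18 + 18/2.8
= 272 + 42.89 + 6.43
= 321.32 mOsm/kg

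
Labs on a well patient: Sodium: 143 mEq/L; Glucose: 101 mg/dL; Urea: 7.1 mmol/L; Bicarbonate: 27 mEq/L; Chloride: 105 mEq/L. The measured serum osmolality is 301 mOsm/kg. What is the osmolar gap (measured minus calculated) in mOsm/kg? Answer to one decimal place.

2.3 mOsm/kg

Calculated osmolality = 2·Na + glucose/18 + urea
= 2·143 + 101/18 + 7.1
= 286 + 5.61 + 7.10
= 298.71 mOsm/kg ≈ 298.7 mOsm/kg
Osmolar gap = measured − calculated = 301 − 298.7 = 2.3 mOsm/kg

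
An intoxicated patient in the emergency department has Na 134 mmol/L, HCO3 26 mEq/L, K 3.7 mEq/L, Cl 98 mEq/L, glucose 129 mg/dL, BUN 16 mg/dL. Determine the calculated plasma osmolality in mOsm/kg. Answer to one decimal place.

Calculated osmolality = 2·Na + glucose/18 + BUN/2.8
= 2·134 + 129/18 + 16/2.8
= 268 + 7.17 + 5.71
= 280.88 mOsm/kg

280.9 mOsm/kg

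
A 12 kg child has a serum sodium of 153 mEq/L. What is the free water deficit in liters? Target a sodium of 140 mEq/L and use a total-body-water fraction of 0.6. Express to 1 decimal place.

0.7 L

TBW = 0.6 · 12 = 7.2 L
Free water deficit = TBW · (Na/140 − 1)
= 7.2 · (153/140 − 1)
= 7.2 · 0.0929
= 0.67 L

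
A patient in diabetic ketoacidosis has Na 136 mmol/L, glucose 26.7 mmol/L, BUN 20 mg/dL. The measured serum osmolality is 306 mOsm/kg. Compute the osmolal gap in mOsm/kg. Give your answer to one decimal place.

Calculated osmolality = 2·Na + glucose + BUN/2.8
= 2·136 + 26.7 + 20/2.8
= 272 + 26.70 + 7.14
= 305.84 mOsm/kg ≈ 305.8 mOsm/kg
Osmolar gap = measured − calculated = 306 − 305.8 = 0.2 mOsm/kg

0.2 mOsm/kg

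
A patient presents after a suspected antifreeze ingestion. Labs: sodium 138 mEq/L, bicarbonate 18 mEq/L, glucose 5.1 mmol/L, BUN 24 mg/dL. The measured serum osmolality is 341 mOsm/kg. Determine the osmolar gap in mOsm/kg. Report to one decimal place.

51.3 mOsm/kg

Calculated osmolality = 2·Na + glucose + BUN/2.8
= 2·138 + 5.1 + 24/2.8
= 276 + 5.10 + 8.57
= 289.67 mOsm/kg ≈ 289.7 mOsm/kg
Osmolar gap = measured − calculated = 341 − 289.7 = 51.3 mOsm/kg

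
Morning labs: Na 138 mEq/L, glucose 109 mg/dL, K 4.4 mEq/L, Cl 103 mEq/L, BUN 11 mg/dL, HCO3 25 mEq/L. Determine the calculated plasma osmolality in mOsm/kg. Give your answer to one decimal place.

Calculated osmolality = 2·Na + glucose/18 + BUN/2.8
= 2·138 + 109/18 + 11/2.8
= 276 + 6.06 + 3.93
= 285.99 mOsm/kg

286.0 mOsm/kg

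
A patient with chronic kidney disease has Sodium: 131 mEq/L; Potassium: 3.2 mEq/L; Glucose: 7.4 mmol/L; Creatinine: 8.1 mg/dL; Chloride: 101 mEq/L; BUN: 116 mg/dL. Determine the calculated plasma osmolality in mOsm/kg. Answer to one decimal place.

Calculated osmolality = 2·Na + glucose + BUN/2.8
= 2·131 + 7.4 + 116/2.8
= 262 + 7.40 + 41.43
= 310.83 mOsm/kg

310.8 mOsm/kg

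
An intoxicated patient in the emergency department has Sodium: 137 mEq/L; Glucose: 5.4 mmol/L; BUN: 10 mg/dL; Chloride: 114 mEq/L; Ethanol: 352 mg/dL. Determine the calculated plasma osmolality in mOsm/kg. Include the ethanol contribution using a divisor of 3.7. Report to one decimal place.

Calculated osmolality = 2·Na + glucose + BUN/2.8 + ethanol/3.7
= 2·137 + 5.4 + 10/2.8 + 352/3.7
= 274 + 5.40 + 3.57 + 95.14
= 378.11 mOsm/kg

378.1 mOsm/kg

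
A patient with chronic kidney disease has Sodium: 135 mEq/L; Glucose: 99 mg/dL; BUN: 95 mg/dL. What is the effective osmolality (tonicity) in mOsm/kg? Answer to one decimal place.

275.5 mOsm/kg

Effective osmolality excludes urea (freely permeant across cell membranes):
2·Na + glucose/18
= 2·135 + 99/18
= 270 + 5.5
= 275.5 mOsm/kg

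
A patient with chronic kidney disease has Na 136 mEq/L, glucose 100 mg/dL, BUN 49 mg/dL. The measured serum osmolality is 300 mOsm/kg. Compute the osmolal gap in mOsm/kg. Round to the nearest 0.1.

Calculated osmolality = 2·Na + glucose/18 + BUN/2.8
= 2·136 + 100/18 + 49/2.8
= 272 + 5.56 + 17.50
= 295.06 mOsm/kg ≈ 295.1 mOsm/kg
Osmolar gap = measured − calculated = 300 − 295.1 = 4.9 mOsm/kg

4.9 mOsm/kg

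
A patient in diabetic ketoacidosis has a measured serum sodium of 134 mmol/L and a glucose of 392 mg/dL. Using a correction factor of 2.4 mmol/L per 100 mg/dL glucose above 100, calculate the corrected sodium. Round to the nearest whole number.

141 mmol/L

Corrected Na = measured Na + 2.4 · (glucose − 100)/100
= 134 + 2.4 · (392 − 100)/100
= 134 + 7
= 141 mmol/L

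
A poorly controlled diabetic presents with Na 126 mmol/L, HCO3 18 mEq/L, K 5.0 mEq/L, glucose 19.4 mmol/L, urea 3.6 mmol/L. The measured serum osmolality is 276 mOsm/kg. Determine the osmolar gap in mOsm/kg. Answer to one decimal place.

Calculated osmolality = 2·Na + glucose + urea
= 2·126 + 19.4 + 3.6
= 252 + 19.40 + 3.60
= 275 mOsm/kg ≈ 275.0 mOsm/kg
Osmolar gap = measured − calculated = 276 − 275.0 = 1.0 mOsm/kg

1.0 mOsm/kg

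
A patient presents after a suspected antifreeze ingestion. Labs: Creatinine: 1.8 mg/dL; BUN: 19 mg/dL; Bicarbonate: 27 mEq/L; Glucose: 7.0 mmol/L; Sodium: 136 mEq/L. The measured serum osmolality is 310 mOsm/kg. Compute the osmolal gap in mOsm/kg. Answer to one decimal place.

24.2 mOsm/kg

Calculated osmolality = 2·Na + glucose + BUN/2.8
= 2·136 + 7 + 19/2.8
= 272 + 7 + 6.79
= 285.79 mOsm/kg ≈ 285.8 mOsm/kg
Osmolar gap = measured − calculated = 310 − 285.8 = 24.2 mOsm/kg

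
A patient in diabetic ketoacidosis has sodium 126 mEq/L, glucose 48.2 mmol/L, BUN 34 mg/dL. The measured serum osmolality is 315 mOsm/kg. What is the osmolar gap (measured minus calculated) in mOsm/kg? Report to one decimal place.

Calculated osmolality = 2·Na + glucose + BUN/2.8
= 2·126 + 48.2 + 34/2.8
= 252 + 48.20 + 12.14
= 312.34 mOsm/kg ≈ 312.3 mOsm/kg
Osmolar gap = measured − calculated = 315 − 312.3 = 2.7 mOsm/kg

2.7 mOsm/kg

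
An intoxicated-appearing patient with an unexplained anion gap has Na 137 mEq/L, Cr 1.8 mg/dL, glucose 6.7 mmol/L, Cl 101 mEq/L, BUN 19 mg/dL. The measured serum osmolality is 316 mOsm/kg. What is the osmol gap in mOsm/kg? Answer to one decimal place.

28.5 mOsm/kg

Calculated osmolality = 2·Na + glucose + BUN/2.8
= 2·137 + 6.7 + 19/2.8
= 274 + 6.70 + 6.79
= 287.49 mOsm/kg ≈ 287.5 mOsm/kg
Osmolar gap = measured − calculated = 316 − 287.5 = 28.5 mOsm/kg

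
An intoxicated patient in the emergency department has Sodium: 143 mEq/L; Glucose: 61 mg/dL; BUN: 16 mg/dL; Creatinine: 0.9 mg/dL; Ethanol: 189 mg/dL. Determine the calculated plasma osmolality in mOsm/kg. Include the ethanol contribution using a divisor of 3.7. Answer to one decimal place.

346.2 mOsm/kg

Calculated osmolality = 2·Na + glucose/18 + BUN/2.8 + ethanol/3.7
= 2·143 + 61/18 + 16/2.8 + 189/3.7
= 286 + 3.39 + 5.71 + 51.08
= 346.18 mOsm/kg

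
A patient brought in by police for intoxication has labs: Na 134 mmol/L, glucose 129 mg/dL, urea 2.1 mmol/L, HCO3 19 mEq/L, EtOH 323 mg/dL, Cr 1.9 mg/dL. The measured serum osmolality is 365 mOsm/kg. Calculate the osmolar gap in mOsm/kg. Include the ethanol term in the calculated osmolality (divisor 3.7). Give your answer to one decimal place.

Calculated osmolality = 2·Na + glucose/18 + urea + ethanol/3.7
= 2·134 + 129/18 + 2.1 + 323/3.7
= 268 + 7.17 + 2.10 + 87.30
= 364.57 mOsm/kg ≈ 364.6 mOsm/kg
Osmolar gap = measured − calculated = 365 − 364.6 = 0.4 mOsm/kg

0.4 mOsm/kg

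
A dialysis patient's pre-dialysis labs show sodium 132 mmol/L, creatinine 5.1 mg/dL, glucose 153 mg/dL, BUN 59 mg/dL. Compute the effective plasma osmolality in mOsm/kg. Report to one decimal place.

272.5 mOsm/kg

Effective osmolality excludes urea (freely permeant across cell membranes):
2·Na + glucose/18
= 2·132 + 153/18
= 264 + 8.5
= 272.5 mOsm/kg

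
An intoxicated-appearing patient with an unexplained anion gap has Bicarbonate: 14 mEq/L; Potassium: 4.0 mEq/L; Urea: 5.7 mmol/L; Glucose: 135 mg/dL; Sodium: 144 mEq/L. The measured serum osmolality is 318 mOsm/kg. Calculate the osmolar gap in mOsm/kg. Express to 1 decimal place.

Calculated osmolality = 2·Na + glucose/18 + urea
= 2·144 + 135/18 + 5.7
= 288 + 7.50 + 5.70
= 301.2 mOsm/kg ≈ 301.2 mOsm/kg
Osmolar gap = measured − calculated = 318 − 301.2 = 16.8 mOsm/kg

16.8 mOsm/kg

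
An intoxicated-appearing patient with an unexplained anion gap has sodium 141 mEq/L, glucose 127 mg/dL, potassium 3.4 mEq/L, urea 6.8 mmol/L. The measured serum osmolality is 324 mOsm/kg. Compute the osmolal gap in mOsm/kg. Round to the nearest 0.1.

28.1 mOsm/kg

Calculated osmolality = 2·Na + glucose/18 + urea
= 2·141 + 127/18 + 6.8
= 282 + 7.06 + 6.80
= 295.86 mOsm/kg ≈ 295.9 mOsm/kg
Osmolar gap = measured − calculated = 324 − 295.9 = 28.1 mOsm/kg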